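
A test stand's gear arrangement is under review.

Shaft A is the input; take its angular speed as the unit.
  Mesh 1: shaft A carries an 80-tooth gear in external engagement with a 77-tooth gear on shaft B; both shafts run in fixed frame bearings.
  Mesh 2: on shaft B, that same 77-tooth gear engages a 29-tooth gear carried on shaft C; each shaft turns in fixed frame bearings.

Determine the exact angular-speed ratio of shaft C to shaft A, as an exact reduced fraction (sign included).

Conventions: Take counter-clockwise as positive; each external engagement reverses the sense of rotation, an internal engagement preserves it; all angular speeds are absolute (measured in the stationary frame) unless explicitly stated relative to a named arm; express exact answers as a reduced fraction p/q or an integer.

class = fixed-axis compound train [2 meshes; 2 ratios multiply, 2 sense flips]
mesh 1 [80T→77T]: running ratio 80/77, sense −
mesh 2 [77T→29T]: running ratio 80/29, sense +
ω_out/ω_in = 80/29

80/29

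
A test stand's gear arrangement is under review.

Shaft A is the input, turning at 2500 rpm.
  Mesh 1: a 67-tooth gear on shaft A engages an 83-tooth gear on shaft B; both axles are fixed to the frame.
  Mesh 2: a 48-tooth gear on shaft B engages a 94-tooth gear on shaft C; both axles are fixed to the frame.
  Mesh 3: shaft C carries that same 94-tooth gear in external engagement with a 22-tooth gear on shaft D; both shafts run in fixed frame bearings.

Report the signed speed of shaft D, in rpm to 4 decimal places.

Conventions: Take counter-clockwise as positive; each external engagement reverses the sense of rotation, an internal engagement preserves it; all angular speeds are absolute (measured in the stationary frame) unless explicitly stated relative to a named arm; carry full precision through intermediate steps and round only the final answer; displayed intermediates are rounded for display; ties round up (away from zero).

-4403.0668 rpm

3-mesh fixed-axis compound train (all bearings frame-fixed)
mesh 1 [67T→83T]: ω = 2500.0000×67/83 = 2018.0723 rpm, sense flips to −
mesh 2 [48T→94T]: ω = 2018.0723×48/94 = 1030.5050 rpm, sense flips to +
mesh 3 [94T→22T]: ω = 1030.5050×94/22 = 4403.0668 rpm, sense flips to −
signed output speed = -4403.0668 rpm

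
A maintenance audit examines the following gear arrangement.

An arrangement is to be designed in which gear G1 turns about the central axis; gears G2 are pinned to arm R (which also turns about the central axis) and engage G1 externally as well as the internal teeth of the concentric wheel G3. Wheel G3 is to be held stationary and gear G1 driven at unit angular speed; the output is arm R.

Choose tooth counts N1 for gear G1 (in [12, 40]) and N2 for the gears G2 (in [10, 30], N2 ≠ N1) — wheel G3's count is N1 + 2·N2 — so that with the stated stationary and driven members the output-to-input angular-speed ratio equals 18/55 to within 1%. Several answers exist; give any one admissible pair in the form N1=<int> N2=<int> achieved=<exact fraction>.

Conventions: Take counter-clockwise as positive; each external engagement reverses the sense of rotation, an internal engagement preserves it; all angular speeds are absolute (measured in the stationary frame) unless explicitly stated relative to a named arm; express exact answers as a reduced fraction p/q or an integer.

design class (target 18/55): planetary set
Willis with ω_ring = 0: ω_arm/ω_sun = N1/(N1+N3); set equal to 18/55  ⇒  N3/N1 = 1/(18/55) − 1 = 37/18
N3 = N1 + 2·N2  ⇒  N2/N1 = (N3/N1 − 1)/2 = (37/18 − 1)/2 = 19/36
smallest multiple with N1 ≥ 12 and N2 ≥ 10: k = 1  ⇒  N1 = 1·36 = 36, N2 = 1·19 = 19 (N1 ≤ 40, N2 ≤ 30, N2 ≠ N1 ✓), N3 = 36 + 2·19 = 74
check: N1/(N1+N3) with N1 = 36, N3 = 74 gives 18/55; |achieved − target| = 0 ≤ 9/2750 ✓

N1=36 N2=19 achieved=18/55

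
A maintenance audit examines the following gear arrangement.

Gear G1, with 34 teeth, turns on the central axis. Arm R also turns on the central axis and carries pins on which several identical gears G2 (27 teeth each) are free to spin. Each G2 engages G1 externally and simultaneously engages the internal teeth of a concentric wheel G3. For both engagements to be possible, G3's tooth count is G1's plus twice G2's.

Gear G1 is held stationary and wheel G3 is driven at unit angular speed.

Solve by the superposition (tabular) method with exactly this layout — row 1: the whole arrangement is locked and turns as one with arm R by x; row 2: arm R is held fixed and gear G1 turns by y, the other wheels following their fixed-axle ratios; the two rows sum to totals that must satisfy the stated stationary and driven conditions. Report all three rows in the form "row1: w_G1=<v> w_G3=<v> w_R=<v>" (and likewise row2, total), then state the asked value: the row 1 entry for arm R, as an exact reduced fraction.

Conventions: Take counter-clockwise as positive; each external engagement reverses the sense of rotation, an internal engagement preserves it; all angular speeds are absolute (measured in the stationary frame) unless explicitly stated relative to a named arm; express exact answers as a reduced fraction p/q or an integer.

recognized (axles ride arm R): planetary set, 34/27/88 teeth
superposition row 1 [locked train]: every member turns x
superposition row 2 [arm held]: sun y, ring −(34/88)·y, arm 0
boundary: total ω_sun = x + y = 0 and total ω_ring = x − (34/88)·y = 1  ⇒  y = -44/61, x = 44/61
row 2 ring = −(34/88)·(-44/61) = 17/61
totals (row 1 + row 2): sun 44/61 + (-44/61) = 0, ring 44/61 + 17/61 = 1, arm 44/61 + 0 = 44/61
asked cell (row1, arm) = 44/61

row1: w_G1=44/61 w_G3=44/61 w_R=44/61
row2: w_G1=-44/61 w_G3=17/61 w_R=0
total: w_G1=0 w_G3=1 w_R=44/61
asked value: 44/61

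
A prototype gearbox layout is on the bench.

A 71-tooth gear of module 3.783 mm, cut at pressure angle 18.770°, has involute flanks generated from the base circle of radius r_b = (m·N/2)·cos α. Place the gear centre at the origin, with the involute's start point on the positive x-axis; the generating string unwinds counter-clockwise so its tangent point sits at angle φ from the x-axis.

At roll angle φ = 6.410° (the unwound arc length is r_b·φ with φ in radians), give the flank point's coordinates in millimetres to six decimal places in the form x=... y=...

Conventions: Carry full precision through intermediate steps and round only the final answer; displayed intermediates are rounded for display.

x=127.947579 y=0.059275

single-mesh involute tooth geometry (71T wheel at module 3.783)
pitch radius r_p = m·N/2 = 3.783·71/2 = 134.296500
base radius r_b = r_p·cos α = 134.296500·cos 18.770° = 127.154326
roll angle φ = 6.410° = 0.11187561 rad
x = r_b·(cos φ + φ·sin φ) = 127.947579
y = r_b·(sin φ − φ·cos φ) = 0.059275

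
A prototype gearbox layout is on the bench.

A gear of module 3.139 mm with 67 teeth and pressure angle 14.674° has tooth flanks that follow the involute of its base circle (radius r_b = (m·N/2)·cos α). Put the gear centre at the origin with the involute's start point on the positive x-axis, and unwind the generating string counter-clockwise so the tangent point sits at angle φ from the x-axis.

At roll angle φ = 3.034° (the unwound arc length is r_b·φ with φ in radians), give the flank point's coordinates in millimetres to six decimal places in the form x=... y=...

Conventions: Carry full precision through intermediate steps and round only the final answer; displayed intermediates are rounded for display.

topology: single-mesh involute geometry — m = 3.139, N = 67
pitch radius r_p = m·N/2 = 3.139·67/2 = 105.156500
base radius r_b = r_p·cos α = 105.156500·cos 14.674° = 101.726590
roll angle φ = 3.034° = 0.05295329 rad
x = r_b·(cos φ + φ·sin φ) = 101.869113
y = r_b·(sin φ − φ·cos φ) = 0.005034

x=101.869113 y=0.005034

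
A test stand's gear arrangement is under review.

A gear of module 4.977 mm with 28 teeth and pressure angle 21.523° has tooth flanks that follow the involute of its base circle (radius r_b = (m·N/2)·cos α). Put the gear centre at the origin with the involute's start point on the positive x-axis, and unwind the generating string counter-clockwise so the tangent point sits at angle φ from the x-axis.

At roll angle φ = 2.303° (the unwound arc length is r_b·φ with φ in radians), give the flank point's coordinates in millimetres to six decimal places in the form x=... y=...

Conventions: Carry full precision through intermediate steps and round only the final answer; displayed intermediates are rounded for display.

topology: single-mesh involute geometry — m = 4.977, N = 28
pitch radius r_p = m·N/2 = 4.977·28/2 = 69.678000
base radius r_b = r_p·cos α = 69.678000·cos 21.523° = 64.819379
roll angle φ = 2.303° = 0.04019493 rad
x = r_b·(cos φ + φ·sin φ) = 64.871720
y = r_b·(sin φ − φ·cos φ) = 0.001403

x=64.871720 y=0.001403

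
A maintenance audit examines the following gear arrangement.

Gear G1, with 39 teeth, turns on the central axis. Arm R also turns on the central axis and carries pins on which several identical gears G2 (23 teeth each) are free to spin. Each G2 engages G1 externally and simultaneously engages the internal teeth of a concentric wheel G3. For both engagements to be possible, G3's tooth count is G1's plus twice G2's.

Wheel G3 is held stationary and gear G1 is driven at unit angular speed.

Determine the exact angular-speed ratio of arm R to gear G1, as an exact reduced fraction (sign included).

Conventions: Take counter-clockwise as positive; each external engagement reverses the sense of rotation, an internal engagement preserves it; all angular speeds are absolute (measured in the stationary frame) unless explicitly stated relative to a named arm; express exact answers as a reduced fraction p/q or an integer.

topology: planetary set — G1 39T / G2 23T / G3 85T, arm = carrier (Willis)
ring teeth: 39 + 2·23 = 85
39(ω_sun−ω_arm) = −85(ω_ring−ω_arm),  ω_ring = 0, ω_sun = 1
39(1−ω_arm) = −85(0−ω_arm)  ⇒  124·ω_arm = 39  ⇒  ω_arm = 39/124
ω_out/ω_in = 39/124

39/124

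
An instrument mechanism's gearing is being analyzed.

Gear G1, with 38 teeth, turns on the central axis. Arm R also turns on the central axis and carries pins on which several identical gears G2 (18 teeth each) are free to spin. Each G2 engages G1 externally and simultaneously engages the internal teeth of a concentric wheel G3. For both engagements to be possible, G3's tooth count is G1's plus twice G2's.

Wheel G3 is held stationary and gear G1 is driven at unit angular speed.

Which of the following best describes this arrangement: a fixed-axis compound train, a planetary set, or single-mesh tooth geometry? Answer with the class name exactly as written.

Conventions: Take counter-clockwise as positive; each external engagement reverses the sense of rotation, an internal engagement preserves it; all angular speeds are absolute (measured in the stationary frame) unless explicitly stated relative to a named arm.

topology: planetary set — G1 38T / G2 18T / G3 74T, arm = carrier (Willis)
classification: planetary set

planetary set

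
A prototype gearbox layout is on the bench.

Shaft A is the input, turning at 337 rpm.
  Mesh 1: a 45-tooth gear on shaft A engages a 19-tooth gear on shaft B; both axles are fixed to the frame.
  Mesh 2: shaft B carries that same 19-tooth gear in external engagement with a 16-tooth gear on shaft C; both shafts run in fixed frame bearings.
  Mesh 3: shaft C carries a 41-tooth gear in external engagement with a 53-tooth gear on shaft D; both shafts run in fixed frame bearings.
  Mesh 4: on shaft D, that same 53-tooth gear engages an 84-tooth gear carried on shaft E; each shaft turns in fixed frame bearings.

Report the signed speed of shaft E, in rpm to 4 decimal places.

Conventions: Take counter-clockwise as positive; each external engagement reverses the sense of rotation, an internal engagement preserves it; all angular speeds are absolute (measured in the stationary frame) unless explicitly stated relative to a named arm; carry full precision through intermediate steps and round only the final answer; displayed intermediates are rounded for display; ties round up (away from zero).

4-mesh fixed-axis compound train (all bearings frame-fixed)
mesh 1 [45T→19T]: ω = 337.0000×45/19 = 798.1579 rpm, sense flips to −
mesh 2 [19T→16T]: ω = 798.1579×19/16 = 947.8125 rpm, sense flips to +
mesh 3 [41T→53T]: ω = 947.8125×41/53 = 733.2134 rpm, sense flips to −
mesh 4 [53T→84T]: ω = 733.2134×53/84 = 462.6228 rpm, sense flips to +
signed output speed = +462.6228 rpm

+462.6228 rpm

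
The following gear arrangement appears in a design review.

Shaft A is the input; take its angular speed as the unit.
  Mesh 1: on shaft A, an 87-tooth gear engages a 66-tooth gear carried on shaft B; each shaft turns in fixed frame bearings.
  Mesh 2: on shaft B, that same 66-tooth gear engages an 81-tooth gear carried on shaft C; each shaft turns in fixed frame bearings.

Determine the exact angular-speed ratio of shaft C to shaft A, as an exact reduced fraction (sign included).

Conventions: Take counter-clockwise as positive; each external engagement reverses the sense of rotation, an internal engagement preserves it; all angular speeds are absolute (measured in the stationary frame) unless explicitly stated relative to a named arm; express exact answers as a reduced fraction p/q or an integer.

29/27

class = fixed-axis compound train [2 meshes; 2 ratios multiply, 2 sense flips]
mesh 1 [87T→66T]: running ratio 29/22, sense −
mesh 2 [66T→81T]: running ratio 29/27, sense +
ω_out/ω_in = 29/27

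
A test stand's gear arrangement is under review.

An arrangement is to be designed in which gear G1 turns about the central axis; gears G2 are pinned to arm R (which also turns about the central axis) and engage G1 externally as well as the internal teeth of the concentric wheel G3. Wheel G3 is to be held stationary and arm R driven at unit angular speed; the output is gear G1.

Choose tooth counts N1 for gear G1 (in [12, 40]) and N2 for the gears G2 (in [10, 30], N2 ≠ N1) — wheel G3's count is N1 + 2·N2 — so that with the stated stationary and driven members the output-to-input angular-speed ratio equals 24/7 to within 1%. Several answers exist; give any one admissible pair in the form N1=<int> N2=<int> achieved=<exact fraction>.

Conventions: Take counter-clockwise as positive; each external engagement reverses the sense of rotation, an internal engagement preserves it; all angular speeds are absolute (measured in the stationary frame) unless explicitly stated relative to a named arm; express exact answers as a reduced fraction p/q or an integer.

class = planetary set [ratio 24/7 wanted; Willis about the carrier]
Willis with ω_ring = 0: ω_sun/ω_arm = (N1+N3)/N1; set equal to 24/7  ⇒  N3/N1 = 24/7 − 1 = 17/7
N3 = N1 + 2·N2  ⇒  N2/N1 = (N3/N1 − 1)/2 = (17/7 − 1)/2 = 5/7
smallest multiple with N1 ≥ 12 and N2 ≥ 10: k = 2  ⇒  N1 = 2·7 = 14, N2 = 2·5 = 10 (N1 ≤ 40, N2 ≤ 30, N2 ≠ N1 ✓), N3 = 14 + 2·10 = 34
check: (N1+N3)/N1 with N1 = 14, N3 = 34 gives 24/7; |achieved − target| = 0 ≤ 6/175 ✓

N1=14 N2=10 achieved=24/7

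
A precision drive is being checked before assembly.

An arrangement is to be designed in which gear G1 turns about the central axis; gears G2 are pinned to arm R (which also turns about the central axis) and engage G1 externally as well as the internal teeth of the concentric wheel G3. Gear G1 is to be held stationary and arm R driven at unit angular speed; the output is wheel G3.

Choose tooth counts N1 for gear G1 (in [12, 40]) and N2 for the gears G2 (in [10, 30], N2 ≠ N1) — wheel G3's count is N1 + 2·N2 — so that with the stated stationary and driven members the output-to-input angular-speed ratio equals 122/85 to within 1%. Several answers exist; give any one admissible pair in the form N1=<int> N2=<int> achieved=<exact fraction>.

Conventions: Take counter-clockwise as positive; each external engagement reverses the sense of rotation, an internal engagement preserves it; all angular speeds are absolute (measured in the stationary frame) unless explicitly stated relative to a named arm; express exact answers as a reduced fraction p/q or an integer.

design class (target 122/85): planetary set
Willis with ω_sun = 0: ω_ring/ω_arm = (N1+N3)/N3; set equal to 122/85  ⇒  N3/N1 = 1/(122/85 − 1) = 85/37
N3 = N1 + 2·N2  ⇒  N2/N1 = (N3/N1 − 1)/2 = (85/37 − 1)/2 = 24/37
smallest multiple with N1 ≥ 12 and N2 ≥ 10: k = 1  ⇒  N1 = 1·37 = 37, N2 = 1·24 = 24 (N1 ≤ 40, N2 ≤ 30, N2 ≠ N1 ✓), N3 = 37 + 2·24 = 85
check: (N1+N3)/N3 with N1 = 37, N3 = 85 gives 122/85; |achieved − target| = 0 ≤ 61/4250 ✓

N1=37 N2=24 achieved=122/85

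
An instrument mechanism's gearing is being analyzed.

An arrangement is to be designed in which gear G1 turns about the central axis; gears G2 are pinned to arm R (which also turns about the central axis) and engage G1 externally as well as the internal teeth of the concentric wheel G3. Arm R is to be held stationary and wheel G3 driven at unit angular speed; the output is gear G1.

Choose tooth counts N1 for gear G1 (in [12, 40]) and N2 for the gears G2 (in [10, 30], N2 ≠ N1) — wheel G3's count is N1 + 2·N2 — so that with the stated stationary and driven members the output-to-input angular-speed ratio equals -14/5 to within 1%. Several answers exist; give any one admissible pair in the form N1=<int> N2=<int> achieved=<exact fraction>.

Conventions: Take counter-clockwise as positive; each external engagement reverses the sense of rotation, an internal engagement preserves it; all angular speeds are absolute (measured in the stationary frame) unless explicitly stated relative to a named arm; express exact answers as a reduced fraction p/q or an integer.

design class (target -14/5): planetary set
Willis with ω_arm = 0: ω_sun/ω_ring = −N3/N1; set equal to -14/5  ⇒  N3/N1 = −(-14/5) = 14/5
N3 = N1 + 2·N2  ⇒  N2/N1 = (N3/N1 − 1)/2 = (14/5 − 1)/2 = 9/10
smallest multiple with N1 ≥ 12 and N2 ≥ 10: k = 2  ⇒  N1 = 2·10 = 20, N2 = 2·9 = 18 (N1 ≤ 40, N2 ≤ 30, N2 ≠ N1 ✓), N3 = 20 + 2·18 = 56
check: −N3/N1 with N1 = 20, N3 = 56 gives -14/5; |achieved − target| = 0 ≤ 7/250 ✓

N1=20 N2=18 achieved=-14/5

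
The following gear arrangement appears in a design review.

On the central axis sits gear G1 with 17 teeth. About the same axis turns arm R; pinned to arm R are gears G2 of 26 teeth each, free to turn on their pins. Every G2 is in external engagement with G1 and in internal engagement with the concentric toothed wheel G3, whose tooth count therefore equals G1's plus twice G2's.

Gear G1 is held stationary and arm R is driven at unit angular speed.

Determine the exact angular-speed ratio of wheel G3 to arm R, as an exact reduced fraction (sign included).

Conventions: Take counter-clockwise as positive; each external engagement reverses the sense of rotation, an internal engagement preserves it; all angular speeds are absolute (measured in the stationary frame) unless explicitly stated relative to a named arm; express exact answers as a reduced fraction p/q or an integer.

class = planetary set [G3 = 17+2·26 = 69; Willis about the carrier]
ring teeth: 17 + 2·26 = 69
17(ω_sun−ω_arm) = −69(ω_ring−ω_arm),  ω_sun = 0, ω_arm = 1
ω_ring = 1 − (17/69)(0−1) = 86/69
ω_out/ω_in = 86/69

86/69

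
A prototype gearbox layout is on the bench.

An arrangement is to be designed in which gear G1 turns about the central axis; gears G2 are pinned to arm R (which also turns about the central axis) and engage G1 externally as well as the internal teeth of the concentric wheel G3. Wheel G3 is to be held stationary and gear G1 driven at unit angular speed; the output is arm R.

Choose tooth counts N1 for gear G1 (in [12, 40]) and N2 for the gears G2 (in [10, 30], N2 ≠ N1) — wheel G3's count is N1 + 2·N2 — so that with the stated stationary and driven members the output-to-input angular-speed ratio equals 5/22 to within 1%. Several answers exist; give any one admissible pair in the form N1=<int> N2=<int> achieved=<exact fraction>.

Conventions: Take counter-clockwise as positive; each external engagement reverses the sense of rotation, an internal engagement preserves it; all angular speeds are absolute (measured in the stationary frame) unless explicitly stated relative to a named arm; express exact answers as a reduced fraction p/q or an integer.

design class (target 5/22): planetary set
Willis with ω_ring = 0: ω_arm/ω_sun = N1/(N1+N3); set equal to 5/22  ⇒  N3/N1 = 1/(5/22) − 1 = 17/5
N3 = N1 + 2·N2  ⇒  N2/N1 = (N3/N1 − 1)/2 = (17/5 − 1)/2 = 6/5
smallest multiple with N1 ≥ 12 and N2 ≥ 10: k = 3  ⇒  N1 = 3·5 = 15, N2 = 3·6 = 18 (N1 ≤ 40, N2 ≤ 30, N2 ≠ N1 ✓), N3 = 15 + 2·18 = 51
check: N1/(N1+N3) with N1 = 15, N3 = 51 gives 5/22; |achieved − target| = 0 ≤ 1/440 ✓

N1=15 N2=18 achieved=5/22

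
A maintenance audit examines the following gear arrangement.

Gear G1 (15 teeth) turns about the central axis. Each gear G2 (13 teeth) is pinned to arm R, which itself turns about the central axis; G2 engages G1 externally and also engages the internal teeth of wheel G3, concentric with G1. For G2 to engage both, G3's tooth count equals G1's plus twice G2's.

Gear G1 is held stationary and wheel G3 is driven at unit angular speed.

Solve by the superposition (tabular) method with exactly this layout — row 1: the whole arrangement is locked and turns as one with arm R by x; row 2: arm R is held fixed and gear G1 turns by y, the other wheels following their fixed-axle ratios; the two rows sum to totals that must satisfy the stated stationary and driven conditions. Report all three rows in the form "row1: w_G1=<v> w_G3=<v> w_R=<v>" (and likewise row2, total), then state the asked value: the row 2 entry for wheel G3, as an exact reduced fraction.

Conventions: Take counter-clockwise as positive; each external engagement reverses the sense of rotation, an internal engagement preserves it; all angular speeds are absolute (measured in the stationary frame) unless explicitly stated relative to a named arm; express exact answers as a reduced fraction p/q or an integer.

topology: planetary set — G1 15T / G2 13T / G3 41T, arm = carrier (Willis)
row 1: whole set turns with the arm by x
superposition row 2 [arm held]: sun y, ring −(15/41)·y, arm 0
boundary: total ω_sun = x + y = 0 and total ω_ring = x − (15/41)·y = 1  ⇒  y = -41/56, x = 41/56
row 2 ring = −(15/41)·(-41/56) = 15/56
totals (row 1 + row 2): sun 41/56 + (-41/56) = 0, ring 41/56 + 15/56 = 1, arm 41/56 + 0 = 41/56
asked cell (row2, ring) = 15/56

row1: w_G1=41/56 w_G3=41/56 w_R=41/56
row2: w_G1=-41/56 w_G3=15/56 w_R=0
total: w_G1=0 w_G3=1 w_R=41/56
asked value: 15/56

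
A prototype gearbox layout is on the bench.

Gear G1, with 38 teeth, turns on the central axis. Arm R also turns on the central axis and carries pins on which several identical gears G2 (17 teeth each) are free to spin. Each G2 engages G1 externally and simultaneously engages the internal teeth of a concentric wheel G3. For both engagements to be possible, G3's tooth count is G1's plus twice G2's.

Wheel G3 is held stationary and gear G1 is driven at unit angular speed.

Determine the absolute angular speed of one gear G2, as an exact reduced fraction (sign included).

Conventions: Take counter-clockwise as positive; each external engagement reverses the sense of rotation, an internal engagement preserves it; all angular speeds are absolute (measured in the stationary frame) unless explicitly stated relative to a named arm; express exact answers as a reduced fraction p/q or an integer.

-19/17

recognized (axles ride arm R): planetary set, 38/17/72 teeth
ring teeth: 38 + 2·17 = 72
38(ω_sun−ω_arm) = −72(ω_ring−ω_arm),  ω_ring = 0, ω_sun = 1
38(1−ω_arm) = −72(0−ω_arm)  ⇒  110·ω_arm = 38  ⇒  ω_arm = 19/55
sun–planet mesh: 38·(1−19/55) = −17·(ω_p−ω_arm)  ⇒  ω_p−ω_arm = -1368/935
ω_p = 19/55 − 1368/935 = -19/17
exact speed ratio = -19/17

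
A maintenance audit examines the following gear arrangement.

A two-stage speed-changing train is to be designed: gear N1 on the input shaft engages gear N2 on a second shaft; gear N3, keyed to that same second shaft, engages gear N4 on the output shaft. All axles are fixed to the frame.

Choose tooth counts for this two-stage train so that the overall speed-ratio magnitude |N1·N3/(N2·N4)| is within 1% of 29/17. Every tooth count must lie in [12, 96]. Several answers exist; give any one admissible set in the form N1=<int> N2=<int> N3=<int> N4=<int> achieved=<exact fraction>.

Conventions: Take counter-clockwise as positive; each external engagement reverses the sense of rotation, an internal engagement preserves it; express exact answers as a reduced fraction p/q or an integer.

topology: fixed-axis compound train — 2 stages, target 29/17
target = 29/17 in lowest terms: an exact hit needs N1·N3 = k·29 and N2·N4 = k·17 for one integer k, every count in [12, 96]; additionally prefer no 1:1 stage (N1 ≠ N2, N3 ≠ N4)
k = 1…11: no 1:1-free in-range split of k·29 and k·17 into factor pairs; take k = 12
k = 12: N1·N3 = 348 = 12·29, N2·N4 = 204 = 17·12
achieved = 12·29/(17·12) = 29/17; |achieved − target| = 0 ≤ 29/1700 ✓

N1=12 N2=17 N3=29 N4=12 achieved=29/17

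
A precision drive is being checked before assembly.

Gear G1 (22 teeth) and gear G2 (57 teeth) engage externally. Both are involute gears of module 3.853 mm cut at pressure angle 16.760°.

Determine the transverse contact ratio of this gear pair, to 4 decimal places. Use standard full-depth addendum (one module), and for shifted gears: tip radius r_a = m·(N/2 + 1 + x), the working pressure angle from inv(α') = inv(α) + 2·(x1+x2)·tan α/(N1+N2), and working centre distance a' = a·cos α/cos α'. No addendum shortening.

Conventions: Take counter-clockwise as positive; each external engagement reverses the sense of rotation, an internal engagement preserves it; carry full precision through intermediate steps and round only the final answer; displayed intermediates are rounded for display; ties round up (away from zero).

1.8497

single-mesh involute tooth geometry (22T engaging 57T at module 3.853)
base radii: r_b1 = 40.582615, r_b2 = 105.145865
tip radii: r_a1 = 46.236000, r_a2 = 113.663500
no profile shift: α' = α, a' = a
action lengths: √(r_a1²−r_b1²) = 22.154437, √(r_a2²−r_b2²) = 43.171036
base pitch p_b = π·m·cos α = 11.590368
CR = (22.154437 + 43.171036 − 152.193500·sin 16.76000°)/11.590368 = 1.849677
contact ratio ≈ 1.8497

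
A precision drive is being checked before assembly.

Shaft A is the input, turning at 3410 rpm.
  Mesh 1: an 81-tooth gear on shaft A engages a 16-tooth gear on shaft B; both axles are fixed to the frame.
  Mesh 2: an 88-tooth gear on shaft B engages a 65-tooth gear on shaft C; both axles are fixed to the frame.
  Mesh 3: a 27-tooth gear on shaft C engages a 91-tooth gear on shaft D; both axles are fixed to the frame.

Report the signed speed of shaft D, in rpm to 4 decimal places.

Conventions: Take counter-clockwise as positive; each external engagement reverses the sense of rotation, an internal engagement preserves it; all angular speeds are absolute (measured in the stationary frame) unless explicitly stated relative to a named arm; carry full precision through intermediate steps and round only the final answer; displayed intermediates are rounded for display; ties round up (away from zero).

-6934.4353 rpm

3-mesh fixed-axis compound train (all bearings frame-fixed)
mesh 1 [81T→16T]: ω = 3410.0000×81/16 = 17263.1250 rpm, sense flips to −
mesh 2 [88T→65T]: ω = 17263.1250×88/65 = 23371.6154 rpm, sense flips to +
mesh 3 [27T→91T]: ω = 23371.6154×27/91 = 6934.4353 rpm, sense flips to −
signed output speed = -6934.4353 rpm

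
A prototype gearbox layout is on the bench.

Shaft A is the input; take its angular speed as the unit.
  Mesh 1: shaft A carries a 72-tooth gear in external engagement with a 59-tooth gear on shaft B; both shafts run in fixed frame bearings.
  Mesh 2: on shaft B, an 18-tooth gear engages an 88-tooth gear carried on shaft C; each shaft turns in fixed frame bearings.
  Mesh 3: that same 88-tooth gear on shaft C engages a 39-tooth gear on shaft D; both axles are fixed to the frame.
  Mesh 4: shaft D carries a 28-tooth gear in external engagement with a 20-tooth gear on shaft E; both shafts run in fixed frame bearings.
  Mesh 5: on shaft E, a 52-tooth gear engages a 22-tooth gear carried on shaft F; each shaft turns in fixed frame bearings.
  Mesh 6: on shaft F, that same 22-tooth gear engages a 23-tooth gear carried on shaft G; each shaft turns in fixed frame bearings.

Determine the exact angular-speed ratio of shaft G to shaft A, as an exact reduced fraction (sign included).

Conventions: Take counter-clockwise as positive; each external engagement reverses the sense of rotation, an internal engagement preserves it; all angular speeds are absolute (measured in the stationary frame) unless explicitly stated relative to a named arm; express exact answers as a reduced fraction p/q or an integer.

12096/6785

class = fixed-axis compound train [6 meshes; 6 ratios multiply, 6 sense flips]
mesh 1 [72T→59T]: running ratio 72/59, sense −
mesh 2 [18T→88T]: running ratio 162/649, sense +
mesh 3 [88T→39T]: running ratio 432/767, sense −
mesh 4 [28T→20T]: running ratio 3024/3835, sense +
mesh 5 [52T→22T]: running ratio 6048/3245, sense −
mesh 6 [22T→23T]: running ratio 12096/6785, sense +
ω_out/ω_in = 12096/6785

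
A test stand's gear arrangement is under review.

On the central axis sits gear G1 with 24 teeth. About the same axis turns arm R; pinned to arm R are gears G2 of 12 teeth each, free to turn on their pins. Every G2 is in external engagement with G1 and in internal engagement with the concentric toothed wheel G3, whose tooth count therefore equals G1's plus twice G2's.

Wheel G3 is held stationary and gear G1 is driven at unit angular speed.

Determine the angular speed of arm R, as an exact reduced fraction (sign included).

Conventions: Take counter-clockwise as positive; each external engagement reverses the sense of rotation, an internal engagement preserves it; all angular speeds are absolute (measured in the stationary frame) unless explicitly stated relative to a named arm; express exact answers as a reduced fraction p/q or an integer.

topology: planetary set — G1 24T / G2 12T / G3 48T, arm = carrier (Willis)
ring teeth: 24 + 2·12 = 48
24(ω_sun−ω_arm) = −48(ω_ring−ω_arm),  ω_ring = 0, ω_sun = 1
24(1−ω_arm) = −48(0−ω_arm)  ⇒  72·ω_arm = 24  ⇒  ω_arm = 1/3
exact speed ratio = 1/3

1/3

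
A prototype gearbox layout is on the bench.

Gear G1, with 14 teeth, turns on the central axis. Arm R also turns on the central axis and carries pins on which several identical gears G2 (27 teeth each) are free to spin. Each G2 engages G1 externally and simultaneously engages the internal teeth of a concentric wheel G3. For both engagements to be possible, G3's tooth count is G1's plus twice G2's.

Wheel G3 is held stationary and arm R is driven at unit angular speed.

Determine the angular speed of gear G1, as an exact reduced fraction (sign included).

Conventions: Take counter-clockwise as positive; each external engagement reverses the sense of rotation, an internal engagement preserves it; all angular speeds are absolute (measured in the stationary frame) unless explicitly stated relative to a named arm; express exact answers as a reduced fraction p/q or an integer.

41/7

recognized (axles ride arm R): planetary set, 14/27/68 teeth
ring teeth: 14 + 2·27 = 68
14(ω_sun−ω_arm) = −68(ω_ring−ω_arm),  ω_ring = 0, ω_arm = 1
ω_sun = 1 − (68/14)(0−1) = 41/7
exact speed ratio = 41/7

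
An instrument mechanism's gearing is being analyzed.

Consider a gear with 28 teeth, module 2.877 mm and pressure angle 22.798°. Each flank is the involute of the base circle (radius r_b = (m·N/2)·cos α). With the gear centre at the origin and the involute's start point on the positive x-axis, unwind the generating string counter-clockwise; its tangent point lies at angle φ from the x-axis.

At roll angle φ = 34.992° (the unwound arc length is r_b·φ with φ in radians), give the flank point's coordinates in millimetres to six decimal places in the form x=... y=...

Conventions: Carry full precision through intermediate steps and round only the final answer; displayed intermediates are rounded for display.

recognized (one wheel, involute flank): single-mesh tooth geometry, m = 2.877, N = 28
pitch radius r_p = m·N/2 = 2.877·28/2 = 40.278000
base radius r_b = r_p·cos α = 40.278000·cos 22.798° = 37.131349
roll angle φ = 34.992° = 0.61072561 rad
x = r_b·(cos φ + φ·sin φ) = 43.423630
y = r_b·(sin φ − φ·cos φ) = 2.715639

x=43.423630 y=2.715639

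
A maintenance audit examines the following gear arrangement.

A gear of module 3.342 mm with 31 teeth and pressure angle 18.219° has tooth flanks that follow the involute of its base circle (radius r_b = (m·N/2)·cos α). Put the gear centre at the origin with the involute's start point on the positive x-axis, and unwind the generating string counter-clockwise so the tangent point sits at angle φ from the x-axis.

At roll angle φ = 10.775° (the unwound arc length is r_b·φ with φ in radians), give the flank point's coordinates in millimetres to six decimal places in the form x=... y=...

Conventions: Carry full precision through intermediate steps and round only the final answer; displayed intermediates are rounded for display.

x=50.066540 y=0.108700

single-mesh involute tooth geometry (31T wheel at module 3.342)
pitch radius r_p = m·N/2 = 3.342·31/2 = 51.801000
base radius r_b = r_p·cos α = 51.801000·cos 18.219° = 49.204134
roll angle φ = 10.775° = 0.18805923 rad
x = r_b·(cos φ + φ·sin φ) = 50.066540
y = r_b·(sin φ − φ·cos φ) = 0.108700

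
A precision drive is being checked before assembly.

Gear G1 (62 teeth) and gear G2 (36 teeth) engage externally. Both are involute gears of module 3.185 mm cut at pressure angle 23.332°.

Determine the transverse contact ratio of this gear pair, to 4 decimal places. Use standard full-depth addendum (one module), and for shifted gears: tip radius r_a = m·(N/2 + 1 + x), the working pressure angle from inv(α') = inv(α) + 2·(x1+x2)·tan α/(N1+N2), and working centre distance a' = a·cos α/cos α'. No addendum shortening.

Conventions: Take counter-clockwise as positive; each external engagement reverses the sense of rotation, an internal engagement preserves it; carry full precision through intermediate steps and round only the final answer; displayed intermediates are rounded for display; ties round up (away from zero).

class = single-mesh tooth geometry [involute pair 62T × 36T, m = 3.185]
base radii: r_b1 = 90.660977, r_b2 = 52.641858
tip radii: r_a1 = 101.920000, r_a2 = 60.515000
no profile shift: α' = α, a' = a
action lengths: √(r_a1²−r_b1²) = 46.564725, √(r_a2²−r_b2²) = 29.847949
base pitch p_b = π·m·cos α = 9.187737
CR = (46.564725 + 29.847949 − 156.065000·sin 23.33200°)/9.187737 = 1.589273
contact ratio ≈ 1.5893

1.5893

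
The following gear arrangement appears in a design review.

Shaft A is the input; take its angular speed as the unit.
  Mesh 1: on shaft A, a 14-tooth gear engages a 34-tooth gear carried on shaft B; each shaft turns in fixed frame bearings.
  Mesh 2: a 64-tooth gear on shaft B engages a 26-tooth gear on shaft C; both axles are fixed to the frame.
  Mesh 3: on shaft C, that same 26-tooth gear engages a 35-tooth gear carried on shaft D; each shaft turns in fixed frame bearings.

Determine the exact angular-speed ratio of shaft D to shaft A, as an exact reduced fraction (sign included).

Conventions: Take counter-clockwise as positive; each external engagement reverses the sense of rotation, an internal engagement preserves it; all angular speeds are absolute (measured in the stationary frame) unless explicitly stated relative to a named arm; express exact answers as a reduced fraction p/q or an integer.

-64/85

class = fixed-axis compound train [3 meshes; 3 ratios multiply, 3 sense flips]
mesh 1 [14T→34T]: running ratio 7/17, sense −
mesh 2 [64T→26T]: running ratio 224/221, sense +
mesh 3 [26T→35T]: running ratio 64/85, sense −
ω_out/ω_in = -64/85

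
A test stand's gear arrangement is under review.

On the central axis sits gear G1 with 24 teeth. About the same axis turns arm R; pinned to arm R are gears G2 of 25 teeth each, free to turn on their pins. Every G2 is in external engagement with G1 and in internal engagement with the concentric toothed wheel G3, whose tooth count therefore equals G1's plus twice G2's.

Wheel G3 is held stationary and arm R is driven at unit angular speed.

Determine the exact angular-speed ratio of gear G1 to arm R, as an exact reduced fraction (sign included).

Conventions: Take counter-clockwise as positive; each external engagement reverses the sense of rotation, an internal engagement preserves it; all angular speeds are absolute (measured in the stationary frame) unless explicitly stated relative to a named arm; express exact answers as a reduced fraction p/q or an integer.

topology: planetary set — G1 24T / G2 25T / G3 74T, arm = carrier (Willis)
ring teeth: 24 + 2·25 = 74
24(ω_sun−ω_arm) = −74(ω_ring−ω_arm),  ω_ring = 0, ω_arm = 1
ω_sun = 1 − (74/24)(0−1) = 49/12
ω_out/ω_in = 49/12

49/12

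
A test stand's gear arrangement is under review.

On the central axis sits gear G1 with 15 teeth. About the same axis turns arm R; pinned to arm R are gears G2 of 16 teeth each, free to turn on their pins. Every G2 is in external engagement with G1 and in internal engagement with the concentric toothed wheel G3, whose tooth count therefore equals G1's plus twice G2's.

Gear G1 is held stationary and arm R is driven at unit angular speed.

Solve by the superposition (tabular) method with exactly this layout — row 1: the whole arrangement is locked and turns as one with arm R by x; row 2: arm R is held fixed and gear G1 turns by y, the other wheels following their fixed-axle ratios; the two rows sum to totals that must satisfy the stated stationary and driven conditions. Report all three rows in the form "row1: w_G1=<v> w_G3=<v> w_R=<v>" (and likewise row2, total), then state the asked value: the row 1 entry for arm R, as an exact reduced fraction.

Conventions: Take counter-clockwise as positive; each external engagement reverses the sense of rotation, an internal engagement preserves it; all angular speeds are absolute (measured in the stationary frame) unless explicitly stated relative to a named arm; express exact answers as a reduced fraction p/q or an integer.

row1: w_G1=1 w_G3=1 w_R=1
row2: w_G1=-1 w_G3=15/47 w_R=0
total: w_G1=0 w_G3=62/47 w_R=1
asked value: 1

topology: planetary set — G1 15T / G2 16T / G3 47T, arm = carrier (Willis)
superposition row 1 [locked train]: every member turns x
superposition row 2 [arm held]: sun y, ring −(15/47)·y, arm 0
boundary: total ω_sun = x + y = 0 and total ω_arm = x = 1  ⇒  y = -1, x = 1
row 2 ring = −(15/47)·(-1) = 15/47
totals (row 1 + row 2): sun 1 + (-1) = 0, ring 1 + 15/47 = 62/47, arm 1 + 0 = 1
asked cell (row1, arm) = 1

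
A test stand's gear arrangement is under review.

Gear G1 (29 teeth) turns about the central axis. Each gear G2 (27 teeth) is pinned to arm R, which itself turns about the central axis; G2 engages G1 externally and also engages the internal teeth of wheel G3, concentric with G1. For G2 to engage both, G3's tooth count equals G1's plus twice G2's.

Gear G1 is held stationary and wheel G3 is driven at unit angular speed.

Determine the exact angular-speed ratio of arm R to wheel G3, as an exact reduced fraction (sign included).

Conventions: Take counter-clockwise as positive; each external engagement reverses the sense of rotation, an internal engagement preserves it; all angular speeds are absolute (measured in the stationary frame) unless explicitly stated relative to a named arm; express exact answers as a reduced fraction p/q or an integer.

topology: planetary set — G1 29T / G2 27T / G3 83T, arm = carrier (Willis)
ring teeth: 29 + 2·27 = 83
29(ω_sun−ω_arm) = −83(ω_ring−ω_arm),  ω_sun = 0, ω_ring = 1
29(0−ω_arm) = −83(1−ω_arm)  ⇒  112·ω_arm = 83  ⇒  ω_arm = 83/112
ω_out/ω_in = 83/112

83/112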